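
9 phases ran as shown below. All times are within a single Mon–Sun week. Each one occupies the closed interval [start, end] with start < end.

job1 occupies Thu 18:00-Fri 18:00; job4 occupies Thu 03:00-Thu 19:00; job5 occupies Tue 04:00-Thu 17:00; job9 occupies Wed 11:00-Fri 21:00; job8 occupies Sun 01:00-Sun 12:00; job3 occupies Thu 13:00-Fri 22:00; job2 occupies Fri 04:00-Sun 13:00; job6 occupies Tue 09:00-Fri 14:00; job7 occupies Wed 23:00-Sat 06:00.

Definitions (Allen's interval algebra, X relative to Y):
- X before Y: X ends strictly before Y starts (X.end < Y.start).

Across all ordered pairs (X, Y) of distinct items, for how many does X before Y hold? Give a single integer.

Checking all 72 ordered pairs for relation 'before'; matching pairs in alphabetical order:
(job1, job8): job1 before job8 ✓
(job3, job8): job3 before job8 ✓
(job4, job2): job4 before job2 ✓
(job4, job8): job4 before job8 ✓
(job5, job1): job5 before job1 ✓
(job5, job2): job5 before job2 ✓
(job5, job8): job5 before job8 ✓
(job6, job8): job6 before job8 ✓
(job7, job8): job7 before job8 ✓
(job9, job8): job9 before job8 ✓
Count: 10.

10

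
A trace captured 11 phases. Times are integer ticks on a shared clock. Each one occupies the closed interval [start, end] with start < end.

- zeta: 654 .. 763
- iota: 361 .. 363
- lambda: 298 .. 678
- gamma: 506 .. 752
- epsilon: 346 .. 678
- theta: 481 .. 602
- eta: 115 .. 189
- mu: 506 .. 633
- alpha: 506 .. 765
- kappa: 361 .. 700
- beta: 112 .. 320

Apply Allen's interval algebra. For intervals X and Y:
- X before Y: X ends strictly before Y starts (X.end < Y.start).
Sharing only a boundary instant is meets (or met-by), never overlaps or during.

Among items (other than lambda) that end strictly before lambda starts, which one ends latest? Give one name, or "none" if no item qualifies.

Target lambda = [298, 678].
alpha [506, 765] → overlapped-by → excluded.
beta [112, 320] → overlaps → excluded.
epsilon [346, 678] → finishes → excluded.
eta [115, 189] → before → candidate.
gamma [506, 752] → overlapped-by → excluded.
iota [361, 363] → during → excluded.
kappa [361, 700] → overlapped-by → excluded.
mu [506, 633] → during → excluded.
theta [481, 602] → during → excluded.
zeta [654, 763] → overlapped-by → excluded.
Among candidates, latest end is 189 → eta.

eta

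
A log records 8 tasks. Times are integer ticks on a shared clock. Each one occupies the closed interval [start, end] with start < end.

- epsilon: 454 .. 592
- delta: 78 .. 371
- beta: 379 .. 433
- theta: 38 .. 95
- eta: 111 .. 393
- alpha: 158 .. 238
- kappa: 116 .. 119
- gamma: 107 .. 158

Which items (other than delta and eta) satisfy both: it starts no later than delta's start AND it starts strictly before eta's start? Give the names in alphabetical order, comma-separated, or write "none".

Conditions: its start is no later than delta's start (X.start <= 78) AND its start is strictly before eta's start (X.start < 111).
alpha: start 158 <= 78? ✗; start 158 < 111? ✗ → no.
beta: start 379 <= 78? ✗; start 379 < 111? ✗ → no.
epsilon: start 454 <= 78? ✗; start 454 < 111? ✗ → no.
gamma: start 107 <= 78? ✗; start 107 < 111? ✓ → no.
kappa: start 116 <= 78? ✗; start 116 < 111? ✗ → no.
theta: start 38 <= 78? ✓; start 38 < 111? ✓ → yes.
Result: theta.

theta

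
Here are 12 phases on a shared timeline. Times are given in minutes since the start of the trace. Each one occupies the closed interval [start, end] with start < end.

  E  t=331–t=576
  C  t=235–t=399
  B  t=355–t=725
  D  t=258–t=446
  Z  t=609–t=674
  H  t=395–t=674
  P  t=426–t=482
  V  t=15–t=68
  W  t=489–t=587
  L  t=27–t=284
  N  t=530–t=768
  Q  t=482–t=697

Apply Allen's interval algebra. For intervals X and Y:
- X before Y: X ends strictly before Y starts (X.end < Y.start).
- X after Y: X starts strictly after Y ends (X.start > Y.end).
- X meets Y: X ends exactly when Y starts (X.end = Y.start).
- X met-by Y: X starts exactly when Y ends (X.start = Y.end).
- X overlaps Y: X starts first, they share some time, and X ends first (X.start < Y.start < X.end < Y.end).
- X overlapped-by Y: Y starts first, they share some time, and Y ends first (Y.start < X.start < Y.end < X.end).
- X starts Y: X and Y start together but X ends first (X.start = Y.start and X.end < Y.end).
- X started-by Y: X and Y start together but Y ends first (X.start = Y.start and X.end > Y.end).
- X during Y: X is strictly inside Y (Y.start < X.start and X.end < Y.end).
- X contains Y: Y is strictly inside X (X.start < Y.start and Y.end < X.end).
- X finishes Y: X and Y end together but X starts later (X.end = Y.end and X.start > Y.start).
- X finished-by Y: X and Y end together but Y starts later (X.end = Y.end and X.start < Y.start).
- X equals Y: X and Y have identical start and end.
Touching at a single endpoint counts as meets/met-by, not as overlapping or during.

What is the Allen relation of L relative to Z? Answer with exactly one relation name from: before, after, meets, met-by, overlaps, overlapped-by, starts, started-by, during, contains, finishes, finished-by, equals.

L = [t=27, t=284]; Z = [t=609, t=674].
Compare endpoints: L.start < Z.start, L.start < Z.end, L.end < Z.start, L.end < Z.end.
That pattern is 'before'.

before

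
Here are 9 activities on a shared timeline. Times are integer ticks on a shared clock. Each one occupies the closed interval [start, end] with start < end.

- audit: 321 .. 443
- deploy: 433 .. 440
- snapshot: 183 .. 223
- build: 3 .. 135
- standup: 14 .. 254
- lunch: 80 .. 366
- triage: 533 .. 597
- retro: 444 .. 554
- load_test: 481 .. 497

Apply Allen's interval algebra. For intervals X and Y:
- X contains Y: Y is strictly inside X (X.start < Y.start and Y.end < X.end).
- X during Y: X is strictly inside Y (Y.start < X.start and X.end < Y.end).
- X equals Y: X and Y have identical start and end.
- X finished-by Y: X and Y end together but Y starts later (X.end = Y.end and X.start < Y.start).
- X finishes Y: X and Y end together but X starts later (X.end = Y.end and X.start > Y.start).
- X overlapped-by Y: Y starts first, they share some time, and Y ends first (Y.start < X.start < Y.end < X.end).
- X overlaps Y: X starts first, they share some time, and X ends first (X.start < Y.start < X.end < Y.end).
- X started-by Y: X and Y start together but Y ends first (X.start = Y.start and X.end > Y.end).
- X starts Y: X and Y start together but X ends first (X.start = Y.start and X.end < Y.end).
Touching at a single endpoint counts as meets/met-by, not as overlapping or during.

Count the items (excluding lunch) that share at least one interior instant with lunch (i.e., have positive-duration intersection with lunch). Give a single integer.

Target lunch = [80, 366].
audit [321, 443] → overlapped-by → counts.
build [3, 135] → overlaps → counts.
deploy [433, 440] → after → no.
load_test [481, 497] → after → no.
retro [444, 554] → after → no.
snapshot [183, 223] → during → counts.
standup [14, 254] → overlaps → counts.
triage [533, 597] → after → no.
Total: 4.

4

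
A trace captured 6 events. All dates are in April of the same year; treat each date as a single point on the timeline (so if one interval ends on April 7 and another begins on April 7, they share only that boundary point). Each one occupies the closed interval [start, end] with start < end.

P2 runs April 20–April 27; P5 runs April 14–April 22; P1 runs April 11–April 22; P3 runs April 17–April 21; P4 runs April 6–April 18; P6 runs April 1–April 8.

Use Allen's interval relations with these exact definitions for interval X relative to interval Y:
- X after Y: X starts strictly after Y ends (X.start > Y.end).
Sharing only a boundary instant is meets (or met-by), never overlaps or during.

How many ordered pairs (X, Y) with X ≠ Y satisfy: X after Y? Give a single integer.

5

Checking all 30 ordered pairs for relation 'after'; matching pairs in alphabetical order:
(P1, P6): P1 after P6 ✓
(P2, P4): P2 after P4 ✓
(P2, P6): P2 after P6 ✓
(P3, P6): P3 after P6 ✓
(P5, P6): P5 after P6 ✓
Count: 5.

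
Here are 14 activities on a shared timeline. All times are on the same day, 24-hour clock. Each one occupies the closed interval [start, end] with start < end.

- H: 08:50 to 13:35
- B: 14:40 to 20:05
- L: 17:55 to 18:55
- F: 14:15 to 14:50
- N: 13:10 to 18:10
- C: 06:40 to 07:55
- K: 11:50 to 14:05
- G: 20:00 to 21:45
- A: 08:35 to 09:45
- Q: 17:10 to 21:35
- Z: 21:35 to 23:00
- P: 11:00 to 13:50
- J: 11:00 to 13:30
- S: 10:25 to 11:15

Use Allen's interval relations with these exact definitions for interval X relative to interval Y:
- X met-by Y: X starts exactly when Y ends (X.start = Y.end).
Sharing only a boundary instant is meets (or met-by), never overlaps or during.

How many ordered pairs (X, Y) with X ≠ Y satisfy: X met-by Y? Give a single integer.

1

Checking all 182 ordered pairs for relation 'met-by'; matching pairs in alphabetical order:
(Z, Q): Z met-by Q ✓
Count: 1.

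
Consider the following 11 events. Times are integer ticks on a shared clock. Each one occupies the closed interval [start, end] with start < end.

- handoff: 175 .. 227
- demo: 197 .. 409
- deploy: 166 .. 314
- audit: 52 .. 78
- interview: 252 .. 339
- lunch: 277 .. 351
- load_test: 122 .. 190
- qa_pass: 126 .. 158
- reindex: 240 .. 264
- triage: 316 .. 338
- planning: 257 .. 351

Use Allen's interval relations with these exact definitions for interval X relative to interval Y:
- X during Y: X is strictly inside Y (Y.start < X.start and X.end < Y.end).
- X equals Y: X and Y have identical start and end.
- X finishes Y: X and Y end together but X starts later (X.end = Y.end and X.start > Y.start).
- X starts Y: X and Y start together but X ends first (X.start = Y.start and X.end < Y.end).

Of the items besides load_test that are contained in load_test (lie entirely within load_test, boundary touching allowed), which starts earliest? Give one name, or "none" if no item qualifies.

qa_pass

Target load_test = [122, 190].
audit [52, 78] → before → excluded.
demo [197, 409] → after → excluded.
deploy [166, 314] → overlapped-by → excluded.
handoff [175, 227] → overlapped-by → excluded.
interview [252, 339] → after → excluded.
lunch [277, 351] → after → excluded.
planning [257, 351] → after → excluded.
qa_pass [126, 158] → during → candidate.
reindex [240, 264] → after → excluded.
triage [316, 338] → after → excluded.
Among candidates, earliest start is 126 → qa_pass.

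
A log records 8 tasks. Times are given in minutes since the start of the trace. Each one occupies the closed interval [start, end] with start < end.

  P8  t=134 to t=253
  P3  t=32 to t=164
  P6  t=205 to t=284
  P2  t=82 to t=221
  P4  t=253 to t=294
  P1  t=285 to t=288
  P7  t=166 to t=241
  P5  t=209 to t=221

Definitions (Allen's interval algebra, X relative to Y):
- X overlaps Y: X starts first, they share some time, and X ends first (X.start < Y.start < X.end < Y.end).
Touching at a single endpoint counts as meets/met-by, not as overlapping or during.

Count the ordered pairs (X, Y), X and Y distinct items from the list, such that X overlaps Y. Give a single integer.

8

Checking all 56 ordered pairs for relation 'overlaps'; matching pairs in alphabetical order:
(P2, P6): P2 overlaps P6 ✓
(P2, P7): P2 overlaps P7 ✓
(P2, P8): P2 overlaps P8 ✓
(P3, P2): P3 overlaps P2 ✓
(P3, P8): P3 overlaps P8 ✓
(P6, P4): P6 overlaps P4 ✓
(P7, P6): P7 overlaps P6 ✓
(P8, P6): P8 overlaps P6 ✓
Count: 8.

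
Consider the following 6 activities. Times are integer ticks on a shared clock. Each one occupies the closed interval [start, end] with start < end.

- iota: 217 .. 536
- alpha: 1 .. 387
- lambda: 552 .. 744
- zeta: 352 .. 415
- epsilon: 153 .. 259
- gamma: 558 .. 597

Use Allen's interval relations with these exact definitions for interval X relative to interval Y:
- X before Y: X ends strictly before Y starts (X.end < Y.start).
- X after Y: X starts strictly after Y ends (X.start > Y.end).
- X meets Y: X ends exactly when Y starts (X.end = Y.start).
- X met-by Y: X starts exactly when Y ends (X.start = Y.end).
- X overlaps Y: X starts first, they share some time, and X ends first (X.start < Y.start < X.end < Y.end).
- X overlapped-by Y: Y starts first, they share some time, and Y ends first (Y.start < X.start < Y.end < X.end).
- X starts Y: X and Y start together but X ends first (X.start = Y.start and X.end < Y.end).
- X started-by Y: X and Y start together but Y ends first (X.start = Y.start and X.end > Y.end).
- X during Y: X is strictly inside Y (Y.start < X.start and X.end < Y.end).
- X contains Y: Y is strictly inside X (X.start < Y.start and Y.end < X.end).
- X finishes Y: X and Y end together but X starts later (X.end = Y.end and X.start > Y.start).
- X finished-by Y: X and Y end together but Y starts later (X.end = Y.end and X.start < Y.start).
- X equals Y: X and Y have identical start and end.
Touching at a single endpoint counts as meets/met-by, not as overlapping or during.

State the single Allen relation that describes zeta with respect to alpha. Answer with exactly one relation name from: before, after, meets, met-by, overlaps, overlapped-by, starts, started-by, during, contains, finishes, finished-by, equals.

zeta = [352, 415]; alpha = [1, 387].
Compare endpoints: zeta.start > alpha.start, zeta.start < alpha.end, zeta.end > alpha.start, zeta.end > alpha.end.
That pattern is 'overlapped-by'.

overlapped-by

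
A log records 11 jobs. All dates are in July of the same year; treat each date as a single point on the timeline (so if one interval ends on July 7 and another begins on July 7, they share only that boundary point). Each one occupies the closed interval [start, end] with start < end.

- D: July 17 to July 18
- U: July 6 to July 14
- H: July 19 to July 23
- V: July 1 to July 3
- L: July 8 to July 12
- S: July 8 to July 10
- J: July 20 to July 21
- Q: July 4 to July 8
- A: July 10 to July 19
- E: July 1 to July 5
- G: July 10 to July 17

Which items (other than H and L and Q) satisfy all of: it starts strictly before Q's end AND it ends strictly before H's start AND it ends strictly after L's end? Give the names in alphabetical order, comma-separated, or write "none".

Conditions: its start is strictly before Q's end (X.start < July 8) AND its end is strictly before H's start (X.end < July 19) AND its end is strictly after L's end (X.end > July 12).
A: start July 10 < July 8? ✗; end July 19 < July 19? ✗; end July 19 > July 12? ✓ → no.
D: start July 17 < July 8? ✗; end July 18 < July 19? ✓; end July 18 > July 12? ✓ → no.
E: start July 1 < July 8? ✓; end July 5 < July 19? ✓; end July 5 > July 12? ✗ → no.
G: start July 10 < July 8? ✗; end July 17 < July 19? ✓; end July 17 > July 12? ✓ → no.
J: start July 20 < July 8? ✗; end July 21 < July 19? ✗; end July 21 > July 12? ✓ → no.
S: start July 8 < July 8? ✗; end July 10 < July 19? ✓; end July 10 > July 12? ✗ → no.
U: start July 6 < July 8? ✓; end July 14 < July 19? ✓; end July 14 > July 12? ✓ → yes.
V: start July 1 < July 8? ✓; end July 3 < July 19? ✓; end July 3 > July 12? ✗ → no.
Result: U.

U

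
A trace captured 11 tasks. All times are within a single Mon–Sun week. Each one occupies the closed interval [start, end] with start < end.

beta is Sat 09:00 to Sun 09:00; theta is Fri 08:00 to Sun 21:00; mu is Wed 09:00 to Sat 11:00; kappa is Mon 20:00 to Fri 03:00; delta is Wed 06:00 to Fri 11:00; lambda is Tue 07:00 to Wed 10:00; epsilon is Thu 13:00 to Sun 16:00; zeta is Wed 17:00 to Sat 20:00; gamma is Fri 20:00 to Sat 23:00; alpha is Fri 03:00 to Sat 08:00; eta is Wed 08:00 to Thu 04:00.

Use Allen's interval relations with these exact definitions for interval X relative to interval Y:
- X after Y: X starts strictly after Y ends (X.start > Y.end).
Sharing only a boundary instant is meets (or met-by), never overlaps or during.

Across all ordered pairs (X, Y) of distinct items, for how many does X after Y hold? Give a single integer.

17

Checking all 110 ordered pairs for relation 'after'; matching pairs in alphabetical order:
(alpha, eta): alpha after eta ✓
(alpha, lambda): alpha after lambda ✓
(beta, alpha): beta after alpha ✓
(beta, delta): beta after delta ✓
(beta, eta): beta after eta ✓
(beta, kappa): beta after kappa ✓
(beta, lambda): beta after lambda ✓
(epsilon, eta): epsilon after eta ✓
(epsilon, lambda): epsilon after lambda ✓
(gamma, delta): gamma after delta ✓
(gamma, eta): gamma after eta ✓
(gamma, kappa): gamma after kappa ✓
(gamma, lambda): gamma after lambda ✓
(theta, eta): theta after eta ✓
(theta, kappa): theta after kappa ✓
(theta, lambda): theta after lambda ✓
(zeta, lambda): zeta after lambda ✓
Count: 17.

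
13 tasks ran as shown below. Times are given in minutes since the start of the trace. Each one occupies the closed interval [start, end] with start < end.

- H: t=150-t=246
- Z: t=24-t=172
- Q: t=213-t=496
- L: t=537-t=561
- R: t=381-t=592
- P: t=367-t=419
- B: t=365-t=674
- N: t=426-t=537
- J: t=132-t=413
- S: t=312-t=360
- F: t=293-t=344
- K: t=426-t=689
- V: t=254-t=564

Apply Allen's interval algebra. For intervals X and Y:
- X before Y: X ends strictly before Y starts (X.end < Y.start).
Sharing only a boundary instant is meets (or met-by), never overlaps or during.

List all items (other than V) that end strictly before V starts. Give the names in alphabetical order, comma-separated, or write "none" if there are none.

H, Z

Target V = [t=254, t=564].
B [t=365, t=674] → overlapped-by → no.
F [t=293, t=344] → during → no.
H [t=150, t=246] → before → yes.
J [t=132, t=413] → overlaps → no.
K [t=426, t=689] → overlapped-by → no.
L [t=537, t=561] → during → no.
N [t=426, t=537] → during → no.
P [t=367, t=419] → during → no.
Q [t=213, t=496] → overlaps → no.
R [t=381, t=592] → overlapped-by → no.
S [t=312, t=360] → during → no.
Z [t=24, t=172] → before → yes.
Result: H, Z.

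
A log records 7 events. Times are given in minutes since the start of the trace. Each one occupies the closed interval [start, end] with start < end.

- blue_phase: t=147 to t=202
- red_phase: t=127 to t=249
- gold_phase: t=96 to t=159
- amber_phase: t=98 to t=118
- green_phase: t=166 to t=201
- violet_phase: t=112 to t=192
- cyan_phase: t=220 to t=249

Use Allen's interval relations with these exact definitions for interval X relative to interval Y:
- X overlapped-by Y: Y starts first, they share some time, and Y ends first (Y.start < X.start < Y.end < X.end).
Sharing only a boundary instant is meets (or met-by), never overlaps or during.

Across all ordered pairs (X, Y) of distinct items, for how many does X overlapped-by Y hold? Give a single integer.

Checking all 42 ordered pairs for relation 'overlapped-by'; matching pairs in alphabetical order:
(blue_phase, gold_phase): blue_phase overlapped-by gold_phase ✓
(blue_phase, violet_phase): blue_phase overlapped-by violet_phase ✓
(green_phase, violet_phase): green_phase overlapped-by violet_phase ✓
(red_phase, gold_phase): red_phase overlapped-by gold_phase ✓
(red_phase, violet_phase): red_phase overlapped-by violet_phase ✓
(violet_phase, amber_phase): violet_phase overlapped-by amber_phase ✓
(violet_phase, gold_phase): violet_phase overlapped-by gold_phase ✓
Count: 7.

7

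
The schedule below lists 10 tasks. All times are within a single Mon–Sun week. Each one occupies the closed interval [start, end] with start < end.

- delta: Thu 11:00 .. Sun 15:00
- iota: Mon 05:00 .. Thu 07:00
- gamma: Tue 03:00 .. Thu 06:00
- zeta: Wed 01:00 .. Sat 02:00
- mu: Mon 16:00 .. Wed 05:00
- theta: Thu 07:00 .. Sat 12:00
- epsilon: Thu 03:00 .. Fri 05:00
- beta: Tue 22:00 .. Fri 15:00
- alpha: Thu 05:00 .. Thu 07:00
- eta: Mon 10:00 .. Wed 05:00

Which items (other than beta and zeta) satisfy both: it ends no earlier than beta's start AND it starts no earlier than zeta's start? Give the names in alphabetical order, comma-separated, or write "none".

Conditions: its end is no earlier than beta's start (X.end >= Tue 22:00) AND its start is no earlier than zeta's start (X.start >= Wed 01:00).
alpha: end Thu 07:00 >= Tue 22:00? ✓; start Thu 05:00 >= Wed 01:00? ✓ → yes.
delta: end Sun 15:00 >= Tue 22:00? ✓; start Thu 11:00 >= Wed 01:00? ✓ → yes.
epsilon: end Fri 05:00 >= Tue 22:00? ✓; start Thu 03:00 >= Wed 01:00? ✓ → yes.
eta: end Wed 05:00 >= Tue 22:00? ✓; start Mon 10:00 >= Wed 01:00? ✗ → no.
gamma: end Thu 06:00 >= Tue 22:00? ✓; start Tue 03:00 >= Wed 01:00? ✗ → no.
iota: end Thu 07:00 >= Tue 22:00? ✓; start Mon 05:00 >= Wed 01:00? ✗ → no.
mu: end Wed 05:00 >= Tue 22:00? ✓; start Mon 16:00 >= Wed 01:00? ✗ → no.
theta: end Sat 12:00 >= Tue 22:00? ✓; start Thu 07:00 >= Wed 01:00? ✓ → yes.
Result: alpha, delta, epsilon, theta.

alpha, delta, epsilon, theta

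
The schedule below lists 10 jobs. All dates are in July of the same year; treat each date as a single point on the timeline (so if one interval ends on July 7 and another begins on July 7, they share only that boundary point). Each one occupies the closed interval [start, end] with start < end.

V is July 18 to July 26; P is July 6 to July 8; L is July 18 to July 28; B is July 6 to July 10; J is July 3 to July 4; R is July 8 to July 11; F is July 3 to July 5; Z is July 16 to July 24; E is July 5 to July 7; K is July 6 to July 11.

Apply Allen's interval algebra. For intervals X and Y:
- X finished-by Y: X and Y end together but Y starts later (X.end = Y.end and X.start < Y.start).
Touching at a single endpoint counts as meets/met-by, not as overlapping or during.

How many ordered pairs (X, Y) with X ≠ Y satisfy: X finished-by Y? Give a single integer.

Checking all 90 ordered pairs for relation 'finished-by'; matching pairs in alphabetical order:
(K, R): K finished-by R ✓
Count: 1.

1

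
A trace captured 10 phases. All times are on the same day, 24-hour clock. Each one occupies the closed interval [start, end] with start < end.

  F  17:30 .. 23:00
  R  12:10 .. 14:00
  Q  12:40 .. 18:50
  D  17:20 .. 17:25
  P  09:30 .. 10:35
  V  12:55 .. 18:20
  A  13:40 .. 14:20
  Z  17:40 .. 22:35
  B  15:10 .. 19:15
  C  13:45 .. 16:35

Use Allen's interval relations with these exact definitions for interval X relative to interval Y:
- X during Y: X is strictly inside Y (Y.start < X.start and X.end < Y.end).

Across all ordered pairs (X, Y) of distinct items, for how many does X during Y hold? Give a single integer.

Checking all 90 ordered pairs for relation 'during'; matching pairs in alphabetical order:
(A, Q): A during Q ✓
(A, V): A during V ✓
(C, Q): C during Q ✓
(C, V): C during V ✓
(D, B): D during B ✓
(D, Q): D during Q ✓
(D, V): D during V ✓
(V, Q): V during Q ✓
(Z, F): Z during F ✓
Count: 9.

9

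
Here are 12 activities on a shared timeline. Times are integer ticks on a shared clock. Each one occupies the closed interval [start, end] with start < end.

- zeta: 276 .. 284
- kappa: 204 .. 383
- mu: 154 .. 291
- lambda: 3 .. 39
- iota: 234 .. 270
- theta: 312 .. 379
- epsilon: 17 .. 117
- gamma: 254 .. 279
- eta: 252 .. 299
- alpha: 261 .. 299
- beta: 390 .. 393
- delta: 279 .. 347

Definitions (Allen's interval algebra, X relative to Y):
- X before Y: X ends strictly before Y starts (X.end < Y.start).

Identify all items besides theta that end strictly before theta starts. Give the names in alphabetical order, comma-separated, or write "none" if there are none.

alpha, epsilon, eta, gamma, iota, lambda, mu, zeta

Target theta = [312, 379].
alpha [261, 299] → before → yes.
beta [390, 393] → after → no.
delta [279, 347] → overlaps → no.
epsilon [17, 117] → before → yes.
eta [252, 299] → before → yes.
gamma [254, 279] → before → yes.
iota [234, 270] → before → yes.
kappa [204, 383] → contains → no.
lambda [3, 39] → before → yes.
mu [154, 291] → before → yes.
zeta [276, 284] → before → yes.
Result: alpha, epsilon, eta, gamma, iota, lambda, mu, zeta.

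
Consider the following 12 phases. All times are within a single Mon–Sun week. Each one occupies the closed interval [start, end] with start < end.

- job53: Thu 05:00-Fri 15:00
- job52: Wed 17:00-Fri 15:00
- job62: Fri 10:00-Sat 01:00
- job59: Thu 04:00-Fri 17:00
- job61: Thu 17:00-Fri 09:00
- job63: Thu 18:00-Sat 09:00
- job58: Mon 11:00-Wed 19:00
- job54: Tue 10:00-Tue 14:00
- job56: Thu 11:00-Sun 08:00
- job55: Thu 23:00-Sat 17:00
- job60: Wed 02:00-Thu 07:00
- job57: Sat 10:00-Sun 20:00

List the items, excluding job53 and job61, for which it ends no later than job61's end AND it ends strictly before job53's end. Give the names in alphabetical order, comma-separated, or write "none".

Conditions: its end is no later than job61's end (X.end <= Fri 09:00) AND its end is strictly before job53's end (X.end < Fri 15:00).
job52: end Fri 15:00 <= Fri 09:00? ✗; end Fri 15:00 < Fri 15:00? ✗ → no.
job54: end Tue 14:00 <= Fri 09:00? ✓; end Tue 14:00 < Fri 15:00? ✓ → yes.
job55: end Sat 17:00 <= Fri 09:00? ✗; end Sat 17:00 < Fri 15:00? ✗ → no.
job56: end Sun 08:00 <= Fri 09:00? ✗; end Sun 08:00 < Fri 15:00? ✗ → no.
job57: end Sun 20:00 <= Fri 09:00? ✗; end Sun 20:00 < Fri 15:00? ✗ → no.
job58: end Wed 19:00 <= Fri 09:00? ✓; end Wed 19:00 < Fri 15:00? ✓ → yes.
job59: end Fri 17:00 <= Fri 09:00? ✗; end Fri 17:00 < Fri 15:00? ✗ → no.
job60: end Thu 07:00 <= Fri 09:00? ✓; end Thu 07:00 < Fri 15:00? ✓ → yes.
job62: end Sat 01:00 <= Fri 09:00? ✗; end Sat 01:00 < Fri 15:00? ✗ → no.
job63: end Sat 09:00 <= Fri 09:00? ✗; end Sat 09:00 < Fri 15:00? ✗ → no.
Result: job54, job58, job60.

job54, job58, job60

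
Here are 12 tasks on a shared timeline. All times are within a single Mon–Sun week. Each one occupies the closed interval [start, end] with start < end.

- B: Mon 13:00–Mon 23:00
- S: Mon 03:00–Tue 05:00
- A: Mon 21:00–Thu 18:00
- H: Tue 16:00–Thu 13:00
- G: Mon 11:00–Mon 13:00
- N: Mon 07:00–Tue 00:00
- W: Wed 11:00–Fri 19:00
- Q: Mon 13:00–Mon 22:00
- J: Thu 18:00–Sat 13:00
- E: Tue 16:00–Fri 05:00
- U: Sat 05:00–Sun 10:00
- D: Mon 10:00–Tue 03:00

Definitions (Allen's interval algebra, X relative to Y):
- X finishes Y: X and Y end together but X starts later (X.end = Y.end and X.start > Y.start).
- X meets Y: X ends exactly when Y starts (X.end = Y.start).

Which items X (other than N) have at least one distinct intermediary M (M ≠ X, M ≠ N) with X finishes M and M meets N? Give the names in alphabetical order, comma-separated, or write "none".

none

Target N = [Mon 07:00, Tue 00:00].
Intermediaries M with M meets N: none.
Union: none.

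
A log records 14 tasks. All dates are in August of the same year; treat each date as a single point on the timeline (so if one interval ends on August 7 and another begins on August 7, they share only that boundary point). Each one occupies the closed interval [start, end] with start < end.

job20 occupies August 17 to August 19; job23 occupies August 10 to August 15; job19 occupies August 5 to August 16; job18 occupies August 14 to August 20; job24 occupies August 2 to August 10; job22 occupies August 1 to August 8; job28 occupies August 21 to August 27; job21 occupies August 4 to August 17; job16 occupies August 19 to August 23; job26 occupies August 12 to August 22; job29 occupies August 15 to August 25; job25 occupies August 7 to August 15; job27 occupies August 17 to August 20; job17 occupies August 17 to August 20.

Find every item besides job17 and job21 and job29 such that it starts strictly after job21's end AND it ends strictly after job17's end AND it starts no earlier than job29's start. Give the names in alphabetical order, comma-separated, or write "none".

job16, job28

Conditions: its start is strictly after job21's end (X.start > August 17) AND its end is strictly after job17's end (X.end > August 20) AND its start is no earlier than job29's start (X.start >= August 15).
job16: start August 19 > August 17? ✓; end August 23 > August 20? ✓; start August 19 >= August 15? ✓ → yes.
job18: start August 14 > August 17? ✗; end August 20 > August 20? ✗; start August 14 >= August 15? ✗ → no.
job19: start August 5 > August 17? ✗; end August 16 > August 20? ✗; start August 5 >= August 15? ✗ → no.
job20: start August 17 > August 17? ✗; end August 19 > August 20? ✗; start August 17 >= August 15? ✓ → no.
job22: start August 1 > August 17? ✗; end August 8 > August 20? ✗; start August 1 >= August 15? ✗ → no.
job23: start August 10 > August 17? ✗; end August 15 > August 20? ✗; start August 10 >= August 15? ✗ → no.
job24: start August 2 > August 17? ✗; end August 10 > August 20? ✗; start August 2 >= August 15? ✗ → no.
job25: start August 7 > August 17? ✗; end August 15 > August 20? ✗; start August 7 >= August 15? ✗ → no.
job26: start August 12 > August 17? ✗; end August 22 > August 20? ✓; start August 12 >= August 15? ✗ → no.
job27: start August 17 > August 17? ✗; end August 20 > August 20? ✗; start August 17 >= August 15? ✓ → no.
job28: start August 21 > August 17? ✓; end August 27 > August 20? ✓; start August 21 >= August 15? ✓ → yes.
Result: job16, job28.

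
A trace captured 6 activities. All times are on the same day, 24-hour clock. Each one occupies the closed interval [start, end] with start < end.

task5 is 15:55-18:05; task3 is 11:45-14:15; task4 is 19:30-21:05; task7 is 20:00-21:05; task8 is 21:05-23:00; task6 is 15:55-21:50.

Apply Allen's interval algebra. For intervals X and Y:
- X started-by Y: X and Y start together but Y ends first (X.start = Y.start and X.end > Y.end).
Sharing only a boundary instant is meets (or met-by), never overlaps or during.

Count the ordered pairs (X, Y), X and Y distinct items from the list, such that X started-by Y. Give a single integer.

1

Checking all 30 ordered pairs for relation 'started-by'; matching pairs in alphabetical order:
(task6, task5): task6 started-by task5 ✓
Count: 1.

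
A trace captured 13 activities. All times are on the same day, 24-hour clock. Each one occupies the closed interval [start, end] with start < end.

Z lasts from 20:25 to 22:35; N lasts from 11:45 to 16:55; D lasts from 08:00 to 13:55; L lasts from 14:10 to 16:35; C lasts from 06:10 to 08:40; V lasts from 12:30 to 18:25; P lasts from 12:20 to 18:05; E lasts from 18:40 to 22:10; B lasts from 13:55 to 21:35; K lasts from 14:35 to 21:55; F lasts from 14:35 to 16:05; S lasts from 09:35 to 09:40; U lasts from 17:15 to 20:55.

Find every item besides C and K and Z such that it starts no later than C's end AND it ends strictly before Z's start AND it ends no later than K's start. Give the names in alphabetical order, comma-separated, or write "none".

D

Conditions: its start is no later than C's end (X.start <= 08:40) AND its end is strictly before Z's start (X.end < 20:25) AND its end is no later than K's start (X.end <= 14:35).
B: start 13:55 <= 08:40? ✗; end 21:35 < 20:25? ✗; end 21:35 <= 14:35? ✗ → no.
D: start 08:00 <= 08:40? ✓; end 13:55 < 20:25? ✓; end 13:55 <= 14:35? ✓ → yes.
E: start 18:40 <= 08:40? ✗; end 22:10 < 20:25? ✗; end 22:10 <= 14:35? ✗ → no.
F: start 14:35 <= 08:40? ✗; end 16:05 < 20:25? ✓; end 16:05 <= 14:35? ✗ → no.
L: start 14:10 <= 08:40? ✗; end 16:35 < 20:25? ✓; end 16:35 <= 14:35? ✗ → no.
N: start 11:45 <= 08:40? ✗; end 16:55 < 20:25? ✓; end 16:55 <= 14:35? ✗ → no.
P: start 12:20 <= 08:40? ✗; end 18:05 < 20:25? ✓; end 18:05 <= 14:35? ✗ → no.
S: start 09:35 <= 08:40? ✗; end 09:40 < 20:25? ✓; end 09:40 <= 14:35? ✓ → no.
U: start 17:15 <= 08:40? ✗; end 20:55 < 20:25? ✗; end 20:55 <= 14:35? ✗ → no.
V: start 12:30 <= 08:40? ✗; end 18:25 < 20:25? ✓; end 18:25 <= 14:35? ✗ → no.
Result: D.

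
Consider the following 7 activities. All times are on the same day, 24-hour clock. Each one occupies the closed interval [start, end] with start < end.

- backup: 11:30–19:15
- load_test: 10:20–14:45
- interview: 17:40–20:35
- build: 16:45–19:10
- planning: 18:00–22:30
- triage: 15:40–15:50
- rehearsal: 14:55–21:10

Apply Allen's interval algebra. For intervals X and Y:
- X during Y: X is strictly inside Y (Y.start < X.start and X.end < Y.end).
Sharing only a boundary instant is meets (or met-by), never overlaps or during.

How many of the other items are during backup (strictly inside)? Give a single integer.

Target backup = [11:30, 19:15].
build [16:45, 19:10] → during → counts.
interview [17:40, 20:35] → overlapped-by → no.
load_test [10:20, 14:45] → overlaps → no.
planning [18:00, 22:30] → overlapped-by → no.
rehearsal [14:55, 21:10] → overlapped-by → no.
triage [15:40, 15:50] → during → counts.
Total: 2.

2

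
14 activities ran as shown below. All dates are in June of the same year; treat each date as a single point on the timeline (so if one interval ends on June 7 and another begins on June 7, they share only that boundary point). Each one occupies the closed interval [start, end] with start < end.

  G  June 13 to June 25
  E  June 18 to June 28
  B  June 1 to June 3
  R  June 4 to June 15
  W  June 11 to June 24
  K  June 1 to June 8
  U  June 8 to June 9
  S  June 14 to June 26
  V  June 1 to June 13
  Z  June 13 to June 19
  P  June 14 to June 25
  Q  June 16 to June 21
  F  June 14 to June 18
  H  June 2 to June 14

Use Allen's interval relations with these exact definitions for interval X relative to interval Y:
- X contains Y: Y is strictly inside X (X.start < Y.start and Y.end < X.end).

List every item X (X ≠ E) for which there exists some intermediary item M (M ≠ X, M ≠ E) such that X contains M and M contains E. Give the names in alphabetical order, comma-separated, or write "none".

Target E = [June 18, June 28].
Intermediaries M with M contains E: none.
Union: none.

none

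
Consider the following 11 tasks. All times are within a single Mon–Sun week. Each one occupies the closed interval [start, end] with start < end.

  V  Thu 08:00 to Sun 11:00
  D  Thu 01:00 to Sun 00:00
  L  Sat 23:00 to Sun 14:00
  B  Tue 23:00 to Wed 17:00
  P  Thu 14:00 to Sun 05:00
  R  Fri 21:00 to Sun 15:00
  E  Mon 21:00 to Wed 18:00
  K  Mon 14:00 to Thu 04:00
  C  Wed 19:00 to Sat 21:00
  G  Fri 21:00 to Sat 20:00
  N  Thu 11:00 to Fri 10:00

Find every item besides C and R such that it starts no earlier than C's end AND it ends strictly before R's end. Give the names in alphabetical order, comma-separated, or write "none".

Conditions: its start is no earlier than C's end (X.start >= Sat 21:00) AND its end is strictly before R's end (X.end < Sun 15:00).
B: start Tue 23:00 >= Sat 21:00? ✗; end Wed 17:00 < Sun 15:00? ✓ → no.
D: start Thu 01:00 >= Sat 21:00? ✗; end Sun 00:00 < Sun 15:00? ✓ → no.
E: start Mon 21:00 >= Sat 21:00? ✗; end Wed 18:00 < Sun 15:00? ✓ → no.
G: start Fri 21:00 >= Sat 21:00? ✗; end Sat 20:00 < Sun 15:00? ✓ → no.
K: start Mon 14:00 >= Sat 21:00? ✗; end Thu 04:00 < Sun 15:00? ✓ → no.
L: start Sat 23:00 >= Sat 21:00? ✓; end Sun 14:00 < Sun 15:00? ✓ → yes.
N: start Thu 11:00 >= Sat 21:00? ✗; end Fri 10:00 < Sun 15:00? ✓ → no.
P: start Thu 14:00 >= Sat 21:00? ✗; end Sun 05:00 < Sun 15:00? ✓ → no.
V: start Thu 08:00 >= Sat 21:00? ✗; end Sun 11:00 < Sun 15:00? ✓ → no.
Result: L.

L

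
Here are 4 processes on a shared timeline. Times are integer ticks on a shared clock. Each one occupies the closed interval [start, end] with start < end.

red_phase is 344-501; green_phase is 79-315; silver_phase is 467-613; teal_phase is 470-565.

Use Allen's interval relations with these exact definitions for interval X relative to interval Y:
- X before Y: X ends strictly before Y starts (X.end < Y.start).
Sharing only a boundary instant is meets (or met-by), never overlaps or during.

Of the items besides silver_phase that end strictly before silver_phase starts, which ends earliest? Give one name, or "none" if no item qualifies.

Target silver_phase = [467, 613].
green_phase [79, 315] → before → candidate.
red_phase [344, 501] → overlaps → excluded.
teal_phase [470, 565] → during → excluded.
Among candidates, earliest end is 315 → green_phase.

green_phase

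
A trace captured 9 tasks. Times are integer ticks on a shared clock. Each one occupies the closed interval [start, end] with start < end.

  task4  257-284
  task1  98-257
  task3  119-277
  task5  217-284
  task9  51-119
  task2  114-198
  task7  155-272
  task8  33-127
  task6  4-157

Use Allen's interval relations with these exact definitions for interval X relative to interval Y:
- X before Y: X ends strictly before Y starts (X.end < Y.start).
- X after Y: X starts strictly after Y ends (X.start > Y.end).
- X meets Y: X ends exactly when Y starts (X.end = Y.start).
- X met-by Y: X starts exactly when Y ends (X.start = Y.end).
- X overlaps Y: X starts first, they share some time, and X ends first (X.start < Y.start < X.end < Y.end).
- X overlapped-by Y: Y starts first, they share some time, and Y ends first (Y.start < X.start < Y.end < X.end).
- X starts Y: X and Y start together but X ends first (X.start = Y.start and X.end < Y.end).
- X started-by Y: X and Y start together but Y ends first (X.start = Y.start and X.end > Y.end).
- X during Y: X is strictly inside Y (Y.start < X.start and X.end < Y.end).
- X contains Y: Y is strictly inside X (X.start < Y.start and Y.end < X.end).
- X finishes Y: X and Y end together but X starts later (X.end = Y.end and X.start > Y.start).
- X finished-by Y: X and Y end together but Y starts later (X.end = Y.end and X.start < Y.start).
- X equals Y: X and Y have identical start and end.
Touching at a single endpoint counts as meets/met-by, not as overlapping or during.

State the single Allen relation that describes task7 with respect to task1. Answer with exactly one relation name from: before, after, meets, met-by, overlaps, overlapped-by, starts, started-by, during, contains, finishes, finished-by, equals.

task7 = [155, 272]; task1 = [98, 257].
Compare endpoints: task7.start > task1.start, task7.start < task1.end, task7.end > task1.start, task7.end > task1.end.
That pattern is 'overlapped-by'.

overlapped-by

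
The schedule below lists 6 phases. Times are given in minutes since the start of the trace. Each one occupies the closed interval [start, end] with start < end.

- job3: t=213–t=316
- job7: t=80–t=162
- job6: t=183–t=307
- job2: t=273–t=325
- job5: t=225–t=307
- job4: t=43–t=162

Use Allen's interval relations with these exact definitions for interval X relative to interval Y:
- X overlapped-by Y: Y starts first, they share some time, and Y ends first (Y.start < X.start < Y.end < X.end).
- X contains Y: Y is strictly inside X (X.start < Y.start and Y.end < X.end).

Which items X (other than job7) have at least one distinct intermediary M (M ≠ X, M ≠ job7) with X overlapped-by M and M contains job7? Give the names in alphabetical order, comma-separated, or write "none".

none

Target job7 = [t=80, t=162].
Intermediaries M with M contains job7: none.
Union: none.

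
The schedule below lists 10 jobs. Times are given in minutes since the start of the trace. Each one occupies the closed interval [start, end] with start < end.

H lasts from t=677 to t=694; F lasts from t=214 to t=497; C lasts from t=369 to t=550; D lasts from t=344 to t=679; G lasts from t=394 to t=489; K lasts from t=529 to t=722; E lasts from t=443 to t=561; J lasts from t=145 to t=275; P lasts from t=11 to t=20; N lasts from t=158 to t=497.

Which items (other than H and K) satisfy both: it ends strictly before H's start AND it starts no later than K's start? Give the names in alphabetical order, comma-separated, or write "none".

C, E, F, G, J, N, P

Conditions: its end is strictly before H's start (X.end < t=677) AND its start is no later than K's start (X.start <= t=529).
C: end t=550 < t=677? ✓; start t=369 <= t=529? ✓ → yes.
D: end t=679 < t=677? ✗; start t=344 <= t=529? ✓ → no.
E: end t=561 < t=677? ✓; start t=443 <= t=529? ✓ → yes.
F: end t=497 < t=677? ✓; start t=214 <= t=529? ✓ → yes.
G: end t=489 < t=677? ✓; start t=394 <= t=529? ✓ → yes.
J: end t=275 < t=677? ✓; start t=145 <= t=529? ✓ → yes.
N: end t=497 < t=677? ✓; start t=158 <= t=529? ✓ → yes.
P: end t=20 < t=677? ✓; start t=11 <= t=529? ✓ → yes.
Result: C, E, F, G, J, N, P.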